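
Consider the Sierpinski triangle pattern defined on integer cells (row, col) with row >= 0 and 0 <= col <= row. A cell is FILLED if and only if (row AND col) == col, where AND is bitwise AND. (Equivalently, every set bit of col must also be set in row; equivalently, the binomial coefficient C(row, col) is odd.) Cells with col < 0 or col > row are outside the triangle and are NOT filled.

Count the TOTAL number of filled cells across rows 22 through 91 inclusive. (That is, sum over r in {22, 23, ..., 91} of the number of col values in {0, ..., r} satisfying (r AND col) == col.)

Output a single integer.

Answer: 960

Derivation:
r22=10110 pc3: +8 =8
r23=10111 pc4: +16 =24
r24=11000 pc2: +4 =28
r25=11001 pc3: +8 =36
r26=11010 pc3: +8 =44
r27=11011 pc4: +16 =60
r28=11100 pc3: +8 =68
r29=11101 pc4: +16 =84
r30=11110 pc4: +16 =100
r31=11111 pc5: +32 =132
r32=100000 pc1: +2 =134
r33=100001 pc2: +4 =138
r34=100010 pc2: +4 =142
r35=100011 pc3: +8 =150
r36=100100 pc2: +4 =154
r37=100101 pc3: +8 =162
r38=100110 pc3: +8 =170
r39=100111 pc4: +16 =186
r40=101000 pc2: +4 =190
r41=101001 pc3: +8 =198
r42=101010 pc3: +8 =206
r43=101011 pc4: +16 =222
r44=101100 pc3: +8 =230
r45=101101 pc4: +16 =246
r46=101110 pc4: +16 =262
r47=101111 pc5: +32 =294
r48=110000 pc2: +4 =298
r49=110001 pc3: +8 =306
r50=110010 pc3: +8 =314
r51=110011 pc4: +16 =330
r52=110100 pc3: +8 =338
r53=110101 pc4: +16 =354
r54=110110 pc4: +16 =370
r55=110111 pc5: +32 =402
r56=111000 pc3: +8 =410
r57=111001 pc4: +16 =426
r58=111010 pc4: +16 =442
r59=111011 pc5: +32 =474
r60=111100 pc4: +16 =490
r61=111101 pc5: +32 =522
r62=111110 pc5: +32 =554
r63=111111 pc6: +64 =618
r64=1000000 pc1: +2 =620
r65=1000001 pc2: +4 =624
r66=1000010 pc2: +4 =628
r67=1000011 pc3: +8 =636
r68=1000100 pc2: +4 =640
r69=1000101 pc3: +8 =648
r70=1000110 pc3: +8 =656
r71=1000111 pc4: +16 =672
r72=1001000 pc2: +4 =676
r73=1001001 pc3: +8 =684
r74=1001010 pc3: +8 =692
r75=1001011 pc4: +16 =708
r76=1001100 pc3: +8 =716
r77=1001101 pc4: +16 =732
r78=1001110 pc4: +16 =748
r79=1001111 pc5: +32 =780
r80=1010000 pc2: +4 =784
r81=1010001 pc3: +8 =792
r82=1010010 pc3: +8 =800
r83=1010011 pc4: +16 =816
r84=1010100 pc3: +8 =824
r85=1010101 pc4: +16 =840
r86=1010110 pc4: +16 =856
r87=1010111 pc5: +32 =888
r88=1011000 pc3: +8 =896
r89=1011001 pc4: +16 =912
r90=1011010 pc4: +16 =928
r91=1011011 pc5: +32 =960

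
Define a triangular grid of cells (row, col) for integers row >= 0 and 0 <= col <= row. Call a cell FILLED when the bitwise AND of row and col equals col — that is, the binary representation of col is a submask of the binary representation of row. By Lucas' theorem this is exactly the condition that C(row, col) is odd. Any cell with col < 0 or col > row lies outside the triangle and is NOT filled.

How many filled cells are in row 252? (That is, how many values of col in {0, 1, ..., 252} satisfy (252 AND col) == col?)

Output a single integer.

Answer: 64

Derivation:
252 in binary = 11111100
popcount(252) = number of 1-bits in 11111100 = 6
A col c satisfies (252 AND c) == c iff every set bit of c is also set in 252; each of the 6 set bits of 252 can independently be on or off in c.
count = 2^6 = 64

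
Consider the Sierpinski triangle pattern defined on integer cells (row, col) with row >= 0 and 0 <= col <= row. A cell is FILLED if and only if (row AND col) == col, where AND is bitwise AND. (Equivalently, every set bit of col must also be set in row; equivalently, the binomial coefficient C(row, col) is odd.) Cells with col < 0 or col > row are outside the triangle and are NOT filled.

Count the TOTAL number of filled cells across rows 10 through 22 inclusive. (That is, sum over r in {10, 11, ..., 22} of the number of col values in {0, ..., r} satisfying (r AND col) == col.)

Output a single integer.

r10=1010 pc2: +4 =4
r11=1011 pc3: +8 =12
r12=1100 pc2: +4 =16
r13=1101 pc3: +8 =24
r14=1110 pc3: +8 =32
r15=1111 pc4: +16 =48
r16=10000 pc1: +2 =50
r17=10001 pc2: +4 =54
r18=10010 pc2: +4 =58
r19=10011 pc3: +8 =66
r20=10100 pc2: +4 =70
r21=10101 pc3: +8 =78
r22=10110 pc3: +8 =86

Answer: 86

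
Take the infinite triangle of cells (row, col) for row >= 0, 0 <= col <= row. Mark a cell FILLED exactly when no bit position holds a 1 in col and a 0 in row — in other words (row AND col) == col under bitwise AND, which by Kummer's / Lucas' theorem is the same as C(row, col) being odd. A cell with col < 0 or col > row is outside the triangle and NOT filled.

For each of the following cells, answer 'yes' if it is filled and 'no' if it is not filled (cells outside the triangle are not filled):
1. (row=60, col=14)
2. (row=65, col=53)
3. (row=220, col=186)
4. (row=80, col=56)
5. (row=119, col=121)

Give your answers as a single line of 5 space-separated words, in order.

(60,14): row=0b111100, col=0b1110, row AND col = 0b1100 = 12; 12 != 14 -> empty
(65,53): row=0b1000001, col=0b110101, row AND col = 0b1 = 1; 1 != 53 -> empty
(220,186): row=0b11011100, col=0b10111010, row AND col = 0b10011000 = 152; 152 != 186 -> empty
(80,56): row=0b1010000, col=0b111000, row AND col = 0b10000 = 16; 16 != 56 -> empty
(119,121): col outside [0, 119] -> not filled

Answer: no no no no no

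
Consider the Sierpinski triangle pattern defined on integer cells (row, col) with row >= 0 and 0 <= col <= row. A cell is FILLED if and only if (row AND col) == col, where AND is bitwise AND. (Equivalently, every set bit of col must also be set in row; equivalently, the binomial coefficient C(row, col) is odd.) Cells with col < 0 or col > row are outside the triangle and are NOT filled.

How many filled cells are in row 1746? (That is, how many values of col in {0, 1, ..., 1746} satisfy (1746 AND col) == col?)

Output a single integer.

1746 in binary = 11011010010
popcount(1746) = number of 1-bits in 11011010010 = 6
A col c satisfies (1746 AND c) == c iff every set bit of c is also set in 1746; each of the 6 set bits of 1746 can independently be on or off in c.
count = 2^6 = 64

Answer: 64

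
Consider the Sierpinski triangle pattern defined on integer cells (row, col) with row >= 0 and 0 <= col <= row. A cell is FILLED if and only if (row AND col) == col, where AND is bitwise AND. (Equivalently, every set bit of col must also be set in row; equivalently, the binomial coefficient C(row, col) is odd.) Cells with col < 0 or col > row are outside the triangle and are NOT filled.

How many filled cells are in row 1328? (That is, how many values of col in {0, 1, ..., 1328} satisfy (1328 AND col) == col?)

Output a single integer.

1328 in binary = 10100110000
popcount(1328) = number of 1-bits in 10100110000 = 4
A col c satisfies (1328 AND c) == c iff every set bit of c is also set in 1328; each of the 4 set bits of 1328 can independently be on or off in c.
count = 2^4 = 16

Answer: 16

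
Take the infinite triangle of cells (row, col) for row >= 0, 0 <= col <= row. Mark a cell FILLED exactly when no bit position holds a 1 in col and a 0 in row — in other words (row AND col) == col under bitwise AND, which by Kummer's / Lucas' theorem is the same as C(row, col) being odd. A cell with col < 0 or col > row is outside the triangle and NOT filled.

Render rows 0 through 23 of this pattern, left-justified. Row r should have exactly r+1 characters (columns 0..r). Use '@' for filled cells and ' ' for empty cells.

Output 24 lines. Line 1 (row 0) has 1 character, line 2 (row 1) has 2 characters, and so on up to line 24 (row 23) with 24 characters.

r0=0: @
r1=1: @@
r2=10: @ @
r3=11: @@@@
r4=100: @   @
r5=101: @@  @@
r6=110: @ @ @ @
r7=111: @@@@@@@@
r8=1000: @       @
r9=1001: @@      @@
r10=1010: @ @     @ @
r11=1011: @@@@    @@@@
r12=1100: @   @   @   @
r13=1101: @@  @@  @@  @@
r14=1110: @ @ @ @ @ @ @ @
r15=1111: @@@@@@@@@@@@@@@@
r16=10000: @               @
r17=10001: @@              @@
r18=10010: @ @             @ @
r19=10011: @@@@            @@@@
r20=10100: @   @           @   @
r21=10101: @@  @@          @@  @@
r22=10110: @ @ @ @         @ @ @ @
r23=10111: @@@@@@@@        @@@@@@@@

Answer: @
@@
@ @
@@@@
@   @
@@  @@
@ @ @ @
@@@@@@@@
@       @
@@      @@
@ @     @ @
@@@@    @@@@
@   @   @   @
@@  @@  @@  @@
@ @ @ @ @ @ @ @
@@@@@@@@@@@@@@@@
@               @
@@              @@
@ @             @ @
@@@@            @@@@
@   @           @   @
@@  @@          @@  @@
@ @ @ @         @ @ @ @
@@@@@@@@        @@@@@@@@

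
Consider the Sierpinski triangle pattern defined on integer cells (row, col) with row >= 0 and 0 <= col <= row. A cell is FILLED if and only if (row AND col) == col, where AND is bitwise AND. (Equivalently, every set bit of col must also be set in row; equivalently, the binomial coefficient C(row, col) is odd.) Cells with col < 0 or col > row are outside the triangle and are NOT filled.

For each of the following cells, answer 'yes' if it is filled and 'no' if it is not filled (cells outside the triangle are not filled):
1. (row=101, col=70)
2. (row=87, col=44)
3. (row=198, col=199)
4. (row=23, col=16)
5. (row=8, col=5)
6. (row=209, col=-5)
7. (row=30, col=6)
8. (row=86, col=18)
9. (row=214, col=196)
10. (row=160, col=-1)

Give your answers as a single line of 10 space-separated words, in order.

(101,70): row=0b1100101, col=0b1000110, row AND col = 0b1000100 = 68; 68 != 70 -> empty
(87,44): row=0b1010111, col=0b101100, row AND col = 0b100 = 4; 4 != 44 -> empty
(198,199): col outside [0, 198] -> not filled
(23,16): row=0b10111, col=0b10000, row AND col = 0b10000 = 16; 16 == 16 -> filled
(8,5): row=0b1000, col=0b101, row AND col = 0b0 = 0; 0 != 5 -> empty
(209,-5): col outside [0, 209] -> not filled
(30,6): row=0b11110, col=0b110, row AND col = 0b110 = 6; 6 == 6 -> filled
(86,18): row=0b1010110, col=0b10010, row AND col = 0b10010 = 18; 18 == 18 -> filled
(214,196): row=0b11010110, col=0b11000100, row AND col = 0b11000100 = 196; 196 == 196 -> filled
(160,-1): col outside [0, 160] -> not filled

Answer: no no no yes no no yes yes yes no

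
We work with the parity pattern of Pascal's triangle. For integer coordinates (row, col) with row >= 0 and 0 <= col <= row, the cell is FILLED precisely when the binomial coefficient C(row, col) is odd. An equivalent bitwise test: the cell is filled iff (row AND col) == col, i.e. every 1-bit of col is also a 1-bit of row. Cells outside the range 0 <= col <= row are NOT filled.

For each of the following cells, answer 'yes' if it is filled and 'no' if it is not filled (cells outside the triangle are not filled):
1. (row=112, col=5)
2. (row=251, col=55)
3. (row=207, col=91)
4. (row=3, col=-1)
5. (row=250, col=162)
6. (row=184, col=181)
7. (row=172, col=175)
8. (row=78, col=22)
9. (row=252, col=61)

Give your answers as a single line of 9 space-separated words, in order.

Answer: no no no no yes no no no no

Derivation:
(112,5): row=0b1110000, col=0b101, row AND col = 0b0 = 0; 0 != 5 -> empty
(251,55): row=0b11111011, col=0b110111, row AND col = 0b110011 = 51; 51 != 55 -> empty
(207,91): row=0b11001111, col=0b1011011, row AND col = 0b1001011 = 75; 75 != 91 -> empty
(3,-1): col outside [0, 3] -> not filled
(250,162): row=0b11111010, col=0b10100010, row AND col = 0b10100010 = 162; 162 == 162 -> filled
(184,181): row=0b10111000, col=0b10110101, row AND col = 0b10110000 = 176; 176 != 181 -> empty
(172,175): col outside [0, 172] -> not filled
(78,22): row=0b1001110, col=0b10110, row AND col = 0b110 = 6; 6 != 22 -> empty
(252,61): row=0b11111100, col=0b111101, row AND col = 0b111100 = 60; 60 != 61 -> empty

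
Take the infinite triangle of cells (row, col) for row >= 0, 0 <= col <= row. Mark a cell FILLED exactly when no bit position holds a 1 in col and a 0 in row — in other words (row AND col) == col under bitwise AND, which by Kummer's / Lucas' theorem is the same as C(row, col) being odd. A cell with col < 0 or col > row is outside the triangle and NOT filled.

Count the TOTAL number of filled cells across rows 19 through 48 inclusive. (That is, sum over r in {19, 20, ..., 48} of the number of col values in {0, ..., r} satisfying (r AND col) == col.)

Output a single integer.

Answer: 318

Derivation:
r19=10011 pc3: +8 =8
r20=10100 pc2: +4 =12
r21=10101 pc3: +8 =20
r22=10110 pc3: +8 =28
r23=10111 pc4: +16 =44
r24=11000 pc2: +4 =48
r25=11001 pc3: +8 =56
r26=11010 pc3: +8 =64
r27=11011 pc4: +16 =80
r28=11100 pc3: +8 =88
r29=11101 pc4: +16 =104
r30=11110 pc4: +16 =120
r31=11111 pc5: +32 =152
r32=100000 pc1: +2 =154
r33=100001 pc2: +4 =158
r34=100010 pc2: +4 =162
r35=100011 pc3: +8 =170
r36=100100 pc2: +4 =174
r37=100101 pc3: +8 =182
r38=100110 pc3: +8 =190
r39=100111 pc4: +16 =206
r40=101000 pc2: +4 =210
r41=101001 pc3: +8 =218
r42=101010 pc3: +8 =226
r43=101011 pc4: +16 =242
r44=101100 pc3: +8 =250
r45=101101 pc4: +16 =266
r46=101110 pc4: +16 =282
r47=101111 pc5: +32 =314
r48=110000 pc2: +4 =318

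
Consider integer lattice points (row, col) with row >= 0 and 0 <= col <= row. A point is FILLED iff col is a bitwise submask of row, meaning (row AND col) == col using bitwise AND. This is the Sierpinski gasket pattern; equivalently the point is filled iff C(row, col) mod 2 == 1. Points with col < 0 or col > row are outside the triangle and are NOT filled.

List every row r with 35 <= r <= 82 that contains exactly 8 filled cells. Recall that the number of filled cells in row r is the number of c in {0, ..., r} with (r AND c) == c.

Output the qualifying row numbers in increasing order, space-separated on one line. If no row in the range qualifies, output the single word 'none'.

Answer: 35 37 38 41 42 44 49 50 52 56 67 69 70 73 74 76 81 82

Derivation:
Row r has 2^popcount(r) filled cells, so we need popcount(r) = log2(8) = 3.
Scan r = 35..82 and keep those with exactly 3 one-bits:
r=35=100011 popcount=3 -> KEEP
r=36=100100 popcount=2 -> skip
r=37=100101 popcount=3 -> KEEP
r=38=100110 popcount=3 -> KEEP
r=39=100111 popcount=4 -> skip
r=40=101000 popcount=2 -> skip
r=41=101001 popcount=3 -> KEEP
r=42=101010 popcount=3 -> KEEP
r=43=101011 popcount=4 -> skip
r=44=101100 popcount=3 -> KEEP
r=45=101101 popcount=4 -> skip
r=46=101110 popcount=4 -> skip
r=47=101111 popcount=5 -> skip
r=48=110000 popcount=2 -> skip
r=49=110001 popcount=3 -> KEEP
r=50=110010 popcount=3 -> KEEP
r=51=110011 popcount=4 -> skip
r=52=110100 popcount=3 -> KEEP
r=53=110101 popcount=4 -> skip
r=54=110110 popcount=4 -> skip
r=55=110111 popcount=5 -> skip
r=56=111000 popcount=3 -> KEEP
r=57=111001 popcount=4 -> skip
r=58=111010 popcount=4 -> skip
r=59=111011 popcount=5 -> skip
r=60=111100 popcount=4 -> skip
r=61=111101 popcount=5 -> skip
r=62=111110 popcount=5 -> skip
r=63=111111 popcount=6 -> skip
r=64=1000000 popcount=1 -> skip
r=65=1000001 popcount=2 -> skip
r=66=1000010 popcount=2 -> skip
r=67=1000011 popcount=3 -> KEEP
r=68=1000100 popcount=2 -> skip
r=69=1000101 popcount=3 -> KEEP
r=70=1000110 popcount=3 -> KEEP
r=71=1000111 popcount=4 -> skip
r=72=1001000 popcount=2 -> skip
r=73=1001001 popcount=3 -> KEEP
r=74=1001010 popcount=3 -> KEEP
r=75=1001011 popcount=4 -> skip
r=76=1001100 popcount=3 -> KEEP
r=77=1001101 popcount=4 -> skip
r=78=1001110 popcount=4 -> skip
r=79=1001111 popcount=5 -> skip
r=80=1010000 popcount=2 -> skip
r=81=1010001 popcount=3 -> KEEP
r=82=1010010 popcount=3 -> KEEP
Kept rows: 35 37 38 41 42 44 49 50 52 56 67 69 70 73 74 76 81 82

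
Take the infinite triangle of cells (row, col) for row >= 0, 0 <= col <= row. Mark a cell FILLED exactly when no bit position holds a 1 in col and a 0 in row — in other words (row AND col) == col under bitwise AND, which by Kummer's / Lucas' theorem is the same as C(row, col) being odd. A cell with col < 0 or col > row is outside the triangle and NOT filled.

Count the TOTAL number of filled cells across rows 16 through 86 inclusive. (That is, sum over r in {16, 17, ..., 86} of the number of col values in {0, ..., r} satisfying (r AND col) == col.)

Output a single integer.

Answer: 886

Derivation:
r16=10000 pc1: +2 =2
r17=10001 pc2: +4 =6
r18=10010 pc2: +4 =10
r19=10011 pc3: +8 =18
r20=10100 pc2: +4 =22
r21=10101 pc3: +8 =30
r22=10110 pc3: +8 =38
r23=10111 pc4: +16 =54
r24=11000 pc2: +4 =58
r25=11001 pc3: +8 =66
r26=11010 pc3: +8 =74
r27=11011 pc4: +16 =90
r28=11100 pc3: +8 =98
r29=11101 pc4: +16 =114
r30=11110 pc4: +16 =130
r31=11111 pc5: +32 =162
r32=100000 pc1: +2 =164
r33=100001 pc2: +4 =168
r34=100010 pc2: +4 =172
r35=100011 pc3: +8 =180
r36=100100 pc2: +4 =184
r37=100101 pc3: +8 =192
r38=100110 pc3: +8 =200
r39=100111 pc4: +16 =216
r40=101000 pc2: +4 =220
r41=101001 pc3: +8 =228
r42=101010 pc3: +8 =236
r43=101011 pc4: +16 =252
r44=101100 pc3: +8 =260
r45=101101 pc4: +16 =276
r46=101110 pc4: +16 =292
r47=101111 pc5: +32 =324
r48=110000 pc2: +4 =328
r49=110001 pc3: +8 =336
r50=110010 pc3: +8 =344
r51=110011 pc4: +16 =360
r52=110100 pc3: +8 =368
r53=110101 pc4: +16 =384
r54=110110 pc4: +16 =400
r55=110111 pc5: +32 =432
r56=111000 pc3: +8 =440
r57=111001 pc4: +16 =456
r58=111010 pc4: +16 =472
r59=111011 pc5: +32 =504
r60=111100 pc4: +16 =520
r61=111101 pc5: +32 =552
r62=111110 pc5: +32 =584
r63=111111 pc6: +64 =648
r64=1000000 pc1: +2 =650
r65=1000001 pc2: +4 =654
r66=1000010 pc2: +4 =658
r67=1000011 pc3: +8 =666
r68=1000100 pc2: +4 =670
r69=1000101 pc3: +8 =678
r70=1000110 pc3: +8 =686
r71=1000111 pc4: +16 =702
r72=1001000 pc2: +4 =706
r73=1001001 pc3: +8 =714
r74=1001010 pc3: +8 =722
r75=1001011 pc4: +16 =738
r76=1001100 pc3: +8 =746
r77=1001101 pc4: +16 =762
r78=1001110 pc4: +16 =778
r79=1001111 pc5: +32 =810
r80=1010000 pc2: +4 =814
r81=1010001 pc3: +8 =822
r82=1010010 pc3: +8 =830
r83=1010011 pc4: +16 =846
r84=1010100 pc3: +8 =854
r85=1010101 pc4: +16 =870
r86=1010110 pc4: +16 =886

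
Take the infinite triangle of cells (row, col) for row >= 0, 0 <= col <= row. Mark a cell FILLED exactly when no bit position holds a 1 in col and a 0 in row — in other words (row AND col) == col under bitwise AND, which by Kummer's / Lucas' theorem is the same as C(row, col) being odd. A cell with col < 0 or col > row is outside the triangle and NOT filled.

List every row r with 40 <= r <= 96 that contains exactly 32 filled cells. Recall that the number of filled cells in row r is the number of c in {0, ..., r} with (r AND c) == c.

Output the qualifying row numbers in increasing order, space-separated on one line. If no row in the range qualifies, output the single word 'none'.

Row r has 2^popcount(r) filled cells, so we need popcount(r) = log2(32) = 5.
Scan r = 40..96 and keep those with exactly 5 one-bits:
r=40=101000 popcount=2 -> skip
r=41=101001 popcount=3 -> skip
r=42=101010 popcount=3 -> skip
r=43=101011 popcount=4 -> skip
r=44=101100 popcount=3 -> skip
r=45=101101 popcount=4 -> skip
r=46=101110 popcount=4 -> skip
r=47=101111 popcount=5 -> KEEP
r=48=110000 popcount=2 -> skip
r=49=110001 popcount=3 -> skip
r=50=110010 popcount=3 -> skip
r=51=110011 popcount=4 -> skip
r=52=110100 popcount=3 -> skip
r=53=110101 popcount=4 -> skip
r=54=110110 popcount=4 -> skip
r=55=110111 popcount=5 -> KEEP
r=56=111000 popcount=3 -> skip
r=57=111001 popcount=4 -> skip
r=58=111010 popcount=4 -> skip
r=59=111011 popcount=5 -> KEEP
r=60=111100 popcount=4 -> skip
r=61=111101 popcount=5 -> KEEP
r=62=111110 popcount=5 -> KEEP
r=63=111111 popcount=6 -> skip
r=64=1000000 popcount=1 -> skip
r=65=1000001 popcount=2 -> skip
r=66=1000010 popcount=2 -> skip
r=67=1000011 popcount=3 -> skip
r=68=1000100 popcount=2 -> skip
r=69=1000101 popcount=3 -> skip
r=70=1000110 popcount=3 -> skip
r=71=1000111 popcount=4 -> skip
r=72=1001000 popcount=2 -> skip
r=73=1001001 popcount=3 -> skip
r=74=1001010 popcount=3 -> skip
r=75=1001011 popcount=4 -> skip
r=76=1001100 popcount=3 -> skip
r=77=1001101 popcount=4 -> skip
r=78=1001110 popcount=4 -> skip
r=79=1001111 popcount=5 -> KEEP
r=80=1010000 popcount=2 -> skip
r=81=1010001 popcount=3 -> skip
r=82=1010010 popcount=3 -> skip
r=83=1010011 popcount=4 -> skip
r=84=1010100 popcount=3 -> skip
r=85=1010101 popcount=4 -> skip
r=86=1010110 popcount=4 -> skip
r=87=1010111 popcount=5 -> KEEP
r=88=1011000 popcount=3 -> skip
r=89=1011001 popcount=4 -> skip
r=90=1011010 popcount=4 -> skip
r=91=1011011 popcount=5 -> KEEP
r=92=1011100 popcount=4 -> skip
r=93=1011101 popcount=5 -> KEEP
r=94=1011110 popcount=5 -> KEEP
r=95=1011111 popcount=6 -> skip
r=96=1100000 popcount=2 -> skip
Kept rows: 47 55 59 61 62 79 87 91 93 94

Answer: 47 55 59 61 62 79 87 91 93 94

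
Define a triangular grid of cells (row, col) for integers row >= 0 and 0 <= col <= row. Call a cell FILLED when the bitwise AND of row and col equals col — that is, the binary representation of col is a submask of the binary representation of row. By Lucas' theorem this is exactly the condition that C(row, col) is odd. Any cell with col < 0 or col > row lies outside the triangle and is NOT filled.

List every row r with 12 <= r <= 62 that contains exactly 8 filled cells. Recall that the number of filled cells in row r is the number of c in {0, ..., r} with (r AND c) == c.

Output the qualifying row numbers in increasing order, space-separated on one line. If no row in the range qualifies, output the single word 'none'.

Row r has 2^popcount(r) filled cells, so we need popcount(r) = log2(8) = 3.
Scan r = 12..62 and keep those with exactly 3 one-bits:
r=12=1100 popcount=2 -> skip
r=13=1101 popcount=3 -> KEEP
r=14=1110 popcount=3 -> KEEP
r=15=1111 popcount=4 -> skip
r=16=10000 popcount=1 -> skip
r=17=10001 popcount=2 -> skip
r=18=10010 popcount=2 -> skip
r=19=10011 popcount=3 -> KEEP
r=20=10100 popcount=2 -> skip
r=21=10101 popcount=3 -> KEEP
r=22=10110 popcount=3 -> KEEP
r=23=10111 popcount=4 -> skip
r=24=11000 popcount=2 -> skip
r=25=11001 popcount=3 -> KEEP
r=26=11010 popcount=3 -> KEEP
r=27=11011 popcount=4 -> skip
r=28=11100 popcount=3 -> KEEP
r=29=11101 popcount=4 -> skip
r=30=11110 popcount=4 -> skip
r=31=11111 popcount=5 -> skip
r=32=100000 popcount=1 -> skip
r=33=100001 popcount=2 -> skip
r=34=100010 popcount=2 -> skip
r=35=100011 popcount=3 -> KEEP
r=36=100100 popcount=2 -> skip
r=37=100101 popcount=3 -> KEEP
r=38=100110 popcount=3 -> KEEP
r=39=100111 popcount=4 -> skip
r=40=101000 popcount=2 -> skip
r=41=101001 popcount=3 -> KEEP
r=42=101010 popcount=3 -> KEEP
r=43=101011 popcount=4 -> skip
r=44=101100 popcount=3 -> KEEP
r=45=101101 popcount=4 -> skip
r=46=101110 popcount=4 -> skip
r=47=101111 popcount=5 -> skip
r=48=110000 popcount=2 -> skip
r=49=110001 popcount=3 -> KEEP
r=50=110010 popcount=3 -> KEEP
r=51=110011 popcount=4 -> skip
r=52=110100 popcount=3 -> KEEP
r=53=110101 popcount=4 -> skip
r=54=110110 popcount=4 -> skip
r=55=110111 popcount=5 -> skip
r=56=111000 popcount=3 -> KEEP
r=57=111001 popcount=4 -> skip
r=58=111010 popcount=4 -> skip
r=59=111011 popcount=5 -> skip
r=60=111100 popcount=4 -> skip
r=61=111101 popcount=5 -> skip
r=62=111110 popcount=5 -> skip
Kept rows: 13 14 19 21 22 25 26 28 35 37 38 41 42 44 49 50 52 56

Answer: 13 14 19 21 22 25 26 28 35 37 38 41 42 44 49 50 52 56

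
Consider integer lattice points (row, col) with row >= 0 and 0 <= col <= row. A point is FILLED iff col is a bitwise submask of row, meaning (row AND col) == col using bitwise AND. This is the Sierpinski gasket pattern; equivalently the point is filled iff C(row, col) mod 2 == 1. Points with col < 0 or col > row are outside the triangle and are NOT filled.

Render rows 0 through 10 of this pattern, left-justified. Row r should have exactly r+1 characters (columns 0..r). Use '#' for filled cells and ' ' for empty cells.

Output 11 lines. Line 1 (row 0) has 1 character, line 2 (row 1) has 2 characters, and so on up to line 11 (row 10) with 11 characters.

r0=0: #
r1=1: ##
r2=10: # #
r3=11: ####
r4=100: #   #
r5=101: ##  ##
r6=110: # # # #
r7=111: ########
r8=1000: #       #
r9=1001: ##      ##
r10=1010: # #     # #

Answer: #
##
# #
####
#   #
##  ##
# # # #
########
#       #
##      ##
# #     # #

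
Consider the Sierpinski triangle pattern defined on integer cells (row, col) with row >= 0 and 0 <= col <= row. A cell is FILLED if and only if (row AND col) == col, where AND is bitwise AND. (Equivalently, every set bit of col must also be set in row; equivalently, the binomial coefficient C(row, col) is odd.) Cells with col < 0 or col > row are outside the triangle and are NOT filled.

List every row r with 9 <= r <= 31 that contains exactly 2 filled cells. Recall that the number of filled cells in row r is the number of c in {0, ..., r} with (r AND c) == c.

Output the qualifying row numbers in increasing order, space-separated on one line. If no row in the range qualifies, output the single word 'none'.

Answer: 16

Derivation:
Row r has 2^popcount(r) filled cells, so we need popcount(r) = log2(2) = 1.
Scan r = 9..31 and keep those with exactly 1 one-bits:
r=9=1001 popcount=2 -> skip
r=10=1010 popcount=2 -> skip
r=11=1011 popcount=3 -> skip
r=12=1100 popcount=2 -> skip
r=13=1101 popcount=3 -> skip
r=14=1110 popcount=3 -> skip
r=15=1111 popcount=4 -> skip
r=16=10000 popcount=1 -> KEEP
r=17=10001 popcount=2 -> skip
r=18=10010 popcount=2 -> skip
r=19=10011 popcount=3 -> skip
r=20=10100 popcount=2 -> skip
r=21=10101 popcount=3 -> skip
r=22=10110 popcount=3 -> skip
r=23=10111 popcount=4 -> skip
r=24=11000 popcount=2 -> skip
r=25=11001 popcount=3 -> skip
r=26=11010 popcount=3 -> skip
r=27=11011 popcount=4 -> skip
r=28=11100 popcount=3 -> skip
r=29=11101 popcount=4 -> skip
r=30=11110 popcount=4 -> skip
r=31=11111 popcount=5 -> skip
Kept rows: 16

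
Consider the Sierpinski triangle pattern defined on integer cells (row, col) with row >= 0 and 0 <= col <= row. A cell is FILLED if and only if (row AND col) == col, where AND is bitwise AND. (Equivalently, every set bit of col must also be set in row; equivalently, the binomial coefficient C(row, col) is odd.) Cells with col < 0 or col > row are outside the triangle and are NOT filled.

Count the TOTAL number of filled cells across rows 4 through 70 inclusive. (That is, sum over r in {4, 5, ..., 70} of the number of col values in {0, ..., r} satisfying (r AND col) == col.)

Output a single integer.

r4=100 pc1: +2 =2
r5=101 pc2: +4 =6
r6=110 pc2: +4 =10
r7=111 pc3: +8 =18
r8=1000 pc1: +2 =20
r9=1001 pc2: +4 =24
r10=1010 pc2: +4 =28
r11=1011 pc3: +8 =36
r12=1100 pc2: +4 =40
r13=1101 pc3: +8 =48
r14=1110 pc3: +8 =56
r15=1111 pc4: +16 =72
r16=10000 pc1: +2 =74
r17=10001 pc2: +4 =78
r18=10010 pc2: +4 =82
r19=10011 pc3: +8 =90
r20=10100 pc2: +4 =94
r21=10101 pc3: +8 =102
r22=10110 pc3: +8 =110
r23=10111 pc4: +16 =126
r24=11000 pc2: +4 =130
r25=11001 pc3: +8 =138
r26=11010 pc3: +8 =146
r27=11011 pc4: +16 =162
r28=11100 pc3: +8 =170
r29=11101 pc4: +16 =186
r30=11110 pc4: +16 =202
r31=11111 pc5: +32 =234
r32=100000 pc1: +2 =236
r33=100001 pc2: +4 =240
r34=100010 pc2: +4 =244
r35=100011 pc3: +8 =252
r36=100100 pc2: +4 =256
r37=100101 pc3: +8 =264
r38=100110 pc3: +8 =272
r39=100111 pc4: +16 =288
r40=101000 pc2: +4 =292
r41=101001 pc3: +8 =300
r42=101010 pc3: +8 =308
r43=101011 pc4: +16 =324
r44=101100 pc3: +8 =332
r45=101101 pc4: +16 =348
r46=101110 pc4: +16 =364
r47=101111 pc5: +32 =396
r48=110000 pc2: +4 =400
r49=110001 pc3: +8 =408
r50=110010 pc3: +8 =416
r51=110011 pc4: +16 =432
r52=110100 pc3: +8 =440
r53=110101 pc4: +16 =456
r54=110110 pc4: +16 =472
r55=110111 pc5: +32 =504
r56=111000 pc3: +8 =512
r57=111001 pc4: +16 =528
r58=111010 pc4: +16 =544
r59=111011 pc5: +32 =576
r60=111100 pc4: +16 =592
r61=111101 pc5: +32 =624
r62=111110 pc5: +32 =656
r63=111111 pc6: +64 =720
r64=1000000 pc1: +2 =722
r65=1000001 pc2: +4 =726
r66=1000010 pc2: +4 =730
r67=1000011 pc3: +8 =738
r68=1000100 pc2: +4 =742
r69=1000101 pc3: +8 =750
r70=1000110 pc3: +8 =758

Answer: 758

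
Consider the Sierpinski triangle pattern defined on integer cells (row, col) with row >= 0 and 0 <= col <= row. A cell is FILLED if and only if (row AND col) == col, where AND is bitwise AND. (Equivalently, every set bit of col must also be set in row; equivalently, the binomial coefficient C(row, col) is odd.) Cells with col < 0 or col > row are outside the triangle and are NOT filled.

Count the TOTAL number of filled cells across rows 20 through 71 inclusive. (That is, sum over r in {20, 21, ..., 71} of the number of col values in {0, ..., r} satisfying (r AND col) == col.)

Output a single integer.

Answer: 684

Derivation:
r20=10100 pc2: +4 =4
r21=10101 pc3: +8 =12
r22=10110 pc3: +8 =20
r23=10111 pc4: +16 =36
r24=11000 pc2: +4 =40
r25=11001 pc3: +8 =48
r26=11010 pc3: +8 =56
r27=11011 pc4: +16 =72
r28=11100 pc3: +8 =80
r29=11101 pc4: +16 =96
r30=11110 pc4: +16 =112
r31=11111 pc5: +32 =144
r32=100000 pc1: +2 =146
r33=100001 pc2: +4 =150
r34=100010 pc2: +4 =154
r35=100011 pc3: +8 =162
r36=100100 pc2: +4 =166
r37=100101 pc3: +8 =174
r38=100110 pc3: +8 =182
r39=100111 pc4: +16 =198
r40=101000 pc2: +4 =202
r41=101001 pc3: +8 =210
r42=101010 pc3: +8 =218
r43=101011 pc4: +16 =234
r44=101100 pc3: +8 =242
r45=101101 pc4: +16 =258
r46=101110 pc4: +16 =274
r47=101111 pc5: +32 =306
r48=110000 pc2: +4 =310
r49=110001 pc3: +8 =318
r50=110010 pc3: +8 =326
r51=110011 pc4: +16 =342
r52=110100 pc3: +8 =350
r53=110101 pc4: +16 =366
r54=110110 pc4: +16 =382
r55=110111 pc5: +32 =414
r56=111000 pc3: +8 =422
r57=111001 pc4: +16 =438
r58=111010 pc4: +16 =454
r59=111011 pc5: +32 =486
r60=111100 pc4: +16 =502
r61=111101 pc5: +32 =534
r62=111110 pc5: +32 =566
r63=111111 pc6: +64 =630
r64=1000000 pc1: +2 =632
r65=1000001 pc2: +4 =636
r66=1000010 pc2: +4 =640
r67=1000011 pc3: +8 =648
r68=1000100 pc2: +4 =652
r69=1000101 pc3: +8 =660
r70=1000110 pc3: +8 =668
r71=1000111 pc4: +16 =684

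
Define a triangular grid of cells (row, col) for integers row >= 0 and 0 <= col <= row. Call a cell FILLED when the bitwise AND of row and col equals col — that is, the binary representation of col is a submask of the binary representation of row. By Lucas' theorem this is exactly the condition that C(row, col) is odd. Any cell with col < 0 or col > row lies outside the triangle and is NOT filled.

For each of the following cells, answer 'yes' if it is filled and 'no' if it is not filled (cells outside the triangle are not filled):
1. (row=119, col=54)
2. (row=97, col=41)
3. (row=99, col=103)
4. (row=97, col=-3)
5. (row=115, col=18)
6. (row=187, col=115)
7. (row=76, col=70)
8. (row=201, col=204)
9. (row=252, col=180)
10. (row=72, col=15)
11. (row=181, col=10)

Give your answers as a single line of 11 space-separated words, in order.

Answer: yes no no no yes no no no yes no no

Derivation:
(119,54): row=0b1110111, col=0b110110, row AND col = 0b110110 = 54; 54 == 54 -> filled
(97,41): row=0b1100001, col=0b101001, row AND col = 0b100001 = 33; 33 != 41 -> empty
(99,103): col outside [0, 99] -> not filled
(97,-3): col outside [0, 97] -> not filled
(115,18): row=0b1110011, col=0b10010, row AND col = 0b10010 = 18; 18 == 18 -> filled
(187,115): row=0b10111011, col=0b1110011, row AND col = 0b110011 = 51; 51 != 115 -> empty
(76,70): row=0b1001100, col=0b1000110, row AND col = 0b1000100 = 68; 68 != 70 -> empty
(201,204): col outside [0, 201] -> not filled
(252,180): row=0b11111100, col=0b10110100, row AND col = 0b10110100 = 180; 180 == 180 -> filled
(72,15): row=0b1001000, col=0b1111, row AND col = 0b1000 = 8; 8 != 15 -> empty
(181,10): row=0b10110101, col=0b1010, row AND col = 0b0 = 0; 0 != 10 -> empty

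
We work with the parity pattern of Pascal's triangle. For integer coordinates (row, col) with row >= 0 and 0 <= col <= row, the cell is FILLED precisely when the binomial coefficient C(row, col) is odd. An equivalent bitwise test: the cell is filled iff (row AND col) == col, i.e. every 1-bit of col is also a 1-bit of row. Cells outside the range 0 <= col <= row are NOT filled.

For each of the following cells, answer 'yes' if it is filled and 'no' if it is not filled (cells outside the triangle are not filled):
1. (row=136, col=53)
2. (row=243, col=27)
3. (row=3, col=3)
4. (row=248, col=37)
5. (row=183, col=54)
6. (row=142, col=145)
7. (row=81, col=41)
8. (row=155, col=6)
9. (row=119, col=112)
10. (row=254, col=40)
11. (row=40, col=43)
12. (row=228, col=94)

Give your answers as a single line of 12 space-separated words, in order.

(136,53): row=0b10001000, col=0b110101, row AND col = 0b0 = 0; 0 != 53 -> empty
(243,27): row=0b11110011, col=0b11011, row AND col = 0b10011 = 19; 19 != 27 -> empty
(3,3): row=0b11, col=0b11, row AND col = 0b11 = 3; 3 == 3 -> filled
(248,37): row=0b11111000, col=0b100101, row AND col = 0b100000 = 32; 32 != 37 -> empty
(183,54): row=0b10110111, col=0b110110, row AND col = 0b110110 = 54; 54 == 54 -> filled
(142,145): col outside [0, 142] -> not filled
(81,41): row=0b1010001, col=0b101001, row AND col = 0b1 = 1; 1 != 41 -> empty
(155,6): row=0b10011011, col=0b110, row AND col = 0b10 = 2; 2 != 6 -> empty
(119,112): row=0b1110111, col=0b1110000, row AND col = 0b1110000 = 112; 112 == 112 -> filled
(254,40): row=0b11111110, col=0b101000, row AND col = 0b101000 = 40; 40 == 40 -> filled
(40,43): col outside [0, 40] -> not filled
(228,94): row=0b11100100, col=0b1011110, row AND col = 0b1000100 = 68; 68 != 94 -> empty

Answer: no no yes no yes no no no yes yes no no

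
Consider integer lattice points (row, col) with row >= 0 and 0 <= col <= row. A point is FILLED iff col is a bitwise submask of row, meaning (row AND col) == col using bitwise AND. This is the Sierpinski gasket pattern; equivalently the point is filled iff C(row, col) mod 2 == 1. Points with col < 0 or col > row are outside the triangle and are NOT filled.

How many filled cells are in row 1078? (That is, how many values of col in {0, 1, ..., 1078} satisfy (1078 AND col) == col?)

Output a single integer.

Answer: 32

Derivation:
1078 in binary = 10000110110
popcount(1078) = number of 1-bits in 10000110110 = 5
A col c satisfies (1078 AND c) == c iff every set bit of c is also set in 1078; each of the 5 set bits of 1078 can independently be on or off in c.
count = 2^5 = 32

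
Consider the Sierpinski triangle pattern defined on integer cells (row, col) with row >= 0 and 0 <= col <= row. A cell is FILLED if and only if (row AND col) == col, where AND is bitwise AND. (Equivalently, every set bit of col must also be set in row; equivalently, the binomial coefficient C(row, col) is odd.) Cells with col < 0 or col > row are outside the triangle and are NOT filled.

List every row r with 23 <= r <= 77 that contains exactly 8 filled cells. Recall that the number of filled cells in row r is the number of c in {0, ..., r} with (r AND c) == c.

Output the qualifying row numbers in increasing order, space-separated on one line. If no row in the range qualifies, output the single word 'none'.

Row r has 2^popcount(r) filled cells, so we need popcount(r) = log2(8) = 3.
Scan r = 23..77 and keep those with exactly 3 one-bits:
r=23=10111 popcount=4 -> skip
r=24=11000 popcount=2 -> skip
r=25=11001 popcount=3 -> KEEP
r=26=11010 popcount=3 -> KEEP
r=27=11011 popcount=4 -> skip
r=28=11100 popcount=3 -> KEEP
r=29=11101 popcount=4 -> skip
r=30=11110 popcount=4 -> skip
r=31=11111 popcount=5 -> skip
r=32=100000 popcount=1 -> skip
r=33=100001 popcount=2 -> skip
r=34=100010 popcount=2 -> skip
r=35=100011 popcount=3 -> KEEP
r=36=100100 popcount=2 -> skip
r=37=100101 popcount=3 -> KEEP
r=38=100110 popcount=3 -> KEEP
r=39=100111 popcount=4 -> skip
r=40=101000 popcount=2 -> skip
r=41=101001 popcount=3 -> KEEP
r=42=101010 popcount=3 -> KEEP
r=43=101011 popcount=4 -> skip
r=44=101100 popcount=3 -> KEEP
r=45=101101 popcount=4 -> skip
r=46=101110 popcount=4 -> skip
r=47=101111 popcount=5 -> skip
r=48=110000 popcount=2 -> skip
r=49=110001 popcount=3 -> KEEP
r=50=110010 popcount=3 -> KEEP
r=51=110011 popcount=4 -> skip
r=52=110100 popcount=3 -> KEEP
r=53=110101 popcount=4 -> skip
r=54=110110 popcount=4 -> skip
r=55=110111 popcount=5 -> skip
r=56=111000 popcount=3 -> KEEP
r=57=111001 popcount=4 -> skip
r=58=111010 popcount=4 -> skip
r=59=111011 popcount=5 -> skip
r=60=111100 popcount=4 -> skip
r=61=111101 popcount=5 -> skip
r=62=111110 popcount=5 -> skip
r=63=111111 popcount=6 -> skip
r=64=1000000 popcount=1 -> skip
r=65=1000001 popcount=2 -> skip
r=66=1000010 popcount=2 -> skip
r=67=1000011 popcount=3 -> KEEP
r=68=1000100 popcount=2 -> skip
r=69=1000101 popcount=3 -> KEEP
r=70=1000110 popcount=3 -> KEEP
r=71=1000111 popcount=4 -> skip
r=72=1001000 popcount=2 -> skip
r=73=1001001 popcount=3 -> KEEP
r=74=1001010 popcount=3 -> KEEP
r=75=1001011 popcount=4 -> skip
r=76=1001100 popcount=3 -> KEEP
r=77=1001101 popcount=4 -> skip
Kept rows: 25 26 28 35 37 38 41 42 44 49 50 52 56 67 69 70 73 74 76

Answer: 25 26 28 35 37 38 41 42 44 49 50 52 56 67 69 70 73 74 76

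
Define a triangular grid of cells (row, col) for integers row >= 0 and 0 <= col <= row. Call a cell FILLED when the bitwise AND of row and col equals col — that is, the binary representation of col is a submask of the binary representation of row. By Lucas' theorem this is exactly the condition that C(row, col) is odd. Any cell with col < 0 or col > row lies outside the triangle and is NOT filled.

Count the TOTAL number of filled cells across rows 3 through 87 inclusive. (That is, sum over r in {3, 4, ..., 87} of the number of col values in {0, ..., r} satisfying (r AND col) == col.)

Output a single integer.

r3=11 pc2: +4 =4
r4=100 pc1: +2 =6
r5=101 pc2: +4 =10
r6=110 pc2: +4 =14
r7=111 pc3: +8 =22
r8=1000 pc1: +2 =24
r9=1001 pc2: +4 =28
r10=1010 pc2: +4 =32
r11=1011 pc3: +8 =40
r12=1100 pc2: +4 =44
r13=1101 pc3: +8 =52
r14=1110 pc3: +8 =60
r15=1111 pc4: +16 =76
r16=10000 pc1: +2 =78
r17=10001 pc2: +4 =82
r18=10010 pc2: +4 =86
r19=10011 pc3: +8 =94
r20=10100 pc2: +4 =98
r21=10101 pc3: +8 =106
r22=10110 pc3: +8 =114
r23=10111 pc4: +16 =130
r24=11000 pc2: +4 =134
r25=11001 pc3: +8 =142
r26=11010 pc3: +8 =150
r27=11011 pc4: +16 =166
r28=11100 pc3: +8 =174
r29=11101 pc4: +16 =190
r30=11110 pc4: +16 =206
r31=11111 pc5: +32 =238
r32=100000 pc1: +2 =240
r33=100001 pc2: +4 =244
r34=100010 pc2: +4 =248
r35=100011 pc3: +8 =256
r36=100100 pc2: +4 =260
r37=100101 pc3: +8 =268
r38=100110 pc3: +8 =276
r39=100111 pc4: +16 =292
r40=101000 pc2: +4 =296
r41=101001 pc3: +8 =304
r42=101010 pc3: +8 =312
r43=101011 pc4: +16 =328
r44=101100 pc3: +8 =336
r45=101101 pc4: +16 =352
r46=101110 pc4: +16 =368
r47=101111 pc5: +32 =400
r48=110000 pc2: +4 =404
r49=110001 pc3: +8 =412
r50=110010 pc3: +8 =420
r51=110011 pc4: +16 =436
r52=110100 pc3: +8 =444
r53=110101 pc4: +16 =460
r54=110110 pc4: +16 =476
r55=110111 pc5: +32 =508
r56=111000 pc3: +8 =516
r57=111001 pc4: +16 =532
r58=111010 pc4: +16 =548
r59=111011 pc5: +32 =580
r60=111100 pc4: +16 =596
r61=111101 pc5: +32 =628
r62=111110 pc5: +32 =660
r63=111111 pc6: +64 =724
r64=1000000 pc1: +2 =726
r65=1000001 pc2: +4 =730
r66=1000010 pc2: +4 =734
r67=1000011 pc3: +8 =742
r68=1000100 pc2: +4 =746
r69=1000101 pc3: +8 =754
r70=1000110 pc3: +8 =762
r71=1000111 pc4: +16 =778
r72=1001000 pc2: +4 =782
r73=1001001 pc3: +8 =790
r74=1001010 pc3: +8 =798
r75=1001011 pc4: +16 =814
r76=1001100 pc3: +8 =822
r77=1001101 pc4: +16 =838
r78=1001110 pc4: +16 =854
r79=1001111 pc5: +32 =886
r80=1010000 pc2: +4 =890
r81=1010001 pc3: +8 =898
r82=1010010 pc3: +8 =906
r83=1010011 pc4: +16 =922
r84=1010100 pc3: +8 =930
r85=1010101 pc4: +16 =946
r86=1010110 pc4: +16 =962
r87=1010111 pc5: +32 =994

Answer: 994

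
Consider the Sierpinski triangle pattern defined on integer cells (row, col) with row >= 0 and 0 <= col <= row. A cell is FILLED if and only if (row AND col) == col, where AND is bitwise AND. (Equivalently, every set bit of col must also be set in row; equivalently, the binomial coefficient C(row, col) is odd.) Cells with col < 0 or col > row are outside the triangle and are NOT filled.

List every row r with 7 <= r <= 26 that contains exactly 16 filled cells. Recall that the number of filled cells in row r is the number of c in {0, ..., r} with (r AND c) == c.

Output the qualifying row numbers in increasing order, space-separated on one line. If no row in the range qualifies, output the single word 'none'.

Answer: 15 23

Derivation:
Row r has 2^popcount(r) filled cells, so we need popcount(r) = log2(16) = 4.
Scan r = 7..26 and keep those with exactly 4 one-bits:
r=7=111 popcount=3 -> skip
r=8=1000 popcount=1 -> skip
r=9=1001 popcount=2 -> skip
r=10=1010 popcount=2 -> skip
r=11=1011 popcount=3 -> skip
r=12=1100 popcount=2 -> skip
r=13=1101 popcount=3 -> skip
r=14=1110 popcount=3 -> skip
r=15=1111 popcount=4 -> KEEP
r=16=10000 popcount=1 -> skip
r=17=10001 popcount=2 -> skip
r=18=10010 popcount=2 -> skip
r=19=10011 popcount=3 -> skip
r=20=10100 popcount=2 -> skip
r=21=10101 popcount=3 -> skip
r=22=10110 popcount=3 -> skip
r=23=10111 popcount=4 -> KEEP
r=24=11000 popcount=2 -> skip
r=25=11001 popcount=3 -> skip
r=26=11010 popcount=3 -> skip
Kept rows: 15 23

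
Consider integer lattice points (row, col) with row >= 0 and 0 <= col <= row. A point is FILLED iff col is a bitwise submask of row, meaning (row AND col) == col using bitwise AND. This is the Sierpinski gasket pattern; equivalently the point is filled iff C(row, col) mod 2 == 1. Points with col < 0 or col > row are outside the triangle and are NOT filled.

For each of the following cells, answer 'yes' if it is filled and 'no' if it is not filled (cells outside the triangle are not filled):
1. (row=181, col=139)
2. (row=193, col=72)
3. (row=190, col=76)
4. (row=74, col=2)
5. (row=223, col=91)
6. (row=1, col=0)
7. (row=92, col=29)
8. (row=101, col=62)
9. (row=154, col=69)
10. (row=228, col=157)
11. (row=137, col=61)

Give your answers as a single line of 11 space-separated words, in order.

(181,139): row=0b10110101, col=0b10001011, row AND col = 0b10000001 = 129; 129 != 139 -> empty
(193,72): row=0b11000001, col=0b1001000, row AND col = 0b1000000 = 64; 64 != 72 -> empty
(190,76): row=0b10111110, col=0b1001100, row AND col = 0b1100 = 12; 12 != 76 -> empty
(74,2): row=0b1001010, col=0b10, row AND col = 0b10 = 2; 2 == 2 -> filled
(223,91): row=0b11011111, col=0b1011011, row AND col = 0b1011011 = 91; 91 == 91 -> filled
(1,0): row=0b1, col=0b0, row AND col = 0b0 = 0; 0 == 0 -> filled
(92,29): row=0b1011100, col=0b11101, row AND col = 0b11100 = 28; 28 != 29 -> empty
(101,62): row=0b1100101, col=0b111110, row AND col = 0b100100 = 36; 36 != 62 -> empty
(154,69): row=0b10011010, col=0b1000101, row AND col = 0b0 = 0; 0 != 69 -> empty
(228,157): row=0b11100100, col=0b10011101, row AND col = 0b10000100 = 132; 132 != 157 -> empty
(137,61): row=0b10001001, col=0b111101, row AND col = 0b1001 = 9; 9 != 61 -> empty

Answer: no no no yes yes yes no no no no no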